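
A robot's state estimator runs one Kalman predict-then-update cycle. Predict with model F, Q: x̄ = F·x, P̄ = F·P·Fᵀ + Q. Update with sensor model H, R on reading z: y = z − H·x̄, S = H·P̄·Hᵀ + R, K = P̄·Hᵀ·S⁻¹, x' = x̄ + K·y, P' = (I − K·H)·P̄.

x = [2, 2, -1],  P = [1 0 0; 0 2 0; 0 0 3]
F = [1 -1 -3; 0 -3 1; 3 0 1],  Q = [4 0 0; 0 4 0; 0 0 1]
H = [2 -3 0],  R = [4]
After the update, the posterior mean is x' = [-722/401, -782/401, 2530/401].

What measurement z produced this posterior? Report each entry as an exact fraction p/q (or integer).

z = [2]

x̄ = F·x = [3, -7, 5]
P̄ = F·P·Fᵀ + Q = [34 -3 -6; -3 25 3; -6 3 13]
S = H·P̄·Hᵀ + R = [401]
K = P̄·Hᵀ·S⁻¹ = [77/401; -81/401; -21/401]
x' − x̄ = [-1925/401, 2025/401, 525/401] = K·y
y = (KᵀK)⁻¹·Kᵀ·(x' − x̄) = [-25]
z = y + H·x̄ = [-25] + [27] = [2]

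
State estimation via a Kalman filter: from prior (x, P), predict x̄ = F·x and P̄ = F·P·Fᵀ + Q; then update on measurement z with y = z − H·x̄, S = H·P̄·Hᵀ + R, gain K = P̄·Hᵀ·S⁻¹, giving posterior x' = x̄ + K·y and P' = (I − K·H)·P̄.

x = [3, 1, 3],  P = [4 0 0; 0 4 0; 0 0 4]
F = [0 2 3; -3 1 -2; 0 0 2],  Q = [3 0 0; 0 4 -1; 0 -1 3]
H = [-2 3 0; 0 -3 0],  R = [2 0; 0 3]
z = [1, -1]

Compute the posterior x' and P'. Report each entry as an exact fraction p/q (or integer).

x' = [468/6307, 40/119, -9931/12614]
P' = [22885/18921 172/357 2377/6307; 172/357 116/357 15/119; 2377/6307 15/119 86225/12614]

x̄ = F·x = [11, -14, 6]
P̄ = F·P·Fᵀ + Q = [55 -16 24; -16 60 -17; 24 -17 19]
y = z − H·x̄ = [65, -43]
S = H·P̄·Hᵀ + R = [954 -636; -636 543]
K = P̄·Hᵀ·S⁻¹ = [-9211/18921 -172/357; 2/357 -116/357; -2369/12614 -15/119]
x' = x̄ + K·y = [468/6307, 40/119, -9931/12614]
P' = (I − K·H)·P̄ = [22885/18921 172/357 2377/6307; 172/357 116/357 15/119; 2377/6307 15/119 86225/12614]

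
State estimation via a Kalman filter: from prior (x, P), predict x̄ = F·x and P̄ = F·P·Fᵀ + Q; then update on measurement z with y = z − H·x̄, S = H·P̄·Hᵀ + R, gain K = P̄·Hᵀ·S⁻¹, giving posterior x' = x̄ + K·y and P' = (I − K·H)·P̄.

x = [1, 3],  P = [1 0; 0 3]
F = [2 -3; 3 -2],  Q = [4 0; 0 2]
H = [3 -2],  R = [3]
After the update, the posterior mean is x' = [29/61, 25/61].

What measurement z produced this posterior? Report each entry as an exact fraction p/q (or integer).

z = [1]

x̄ = F·x = [-7, -3]
P̄ = F·P·Fᵀ + Q = [35 24; 24 23]
S = H·P̄·Hᵀ + R = [122]
K = P̄·Hᵀ·S⁻¹ = [57/122; 13/61]
x' − x̄ = [456/61, 208/61] = K·y
y = (KᵀK)⁻¹·Kᵀ·(x' − x̄) = [16]
z = y + H·x̄ = [16] + [-15] = [1]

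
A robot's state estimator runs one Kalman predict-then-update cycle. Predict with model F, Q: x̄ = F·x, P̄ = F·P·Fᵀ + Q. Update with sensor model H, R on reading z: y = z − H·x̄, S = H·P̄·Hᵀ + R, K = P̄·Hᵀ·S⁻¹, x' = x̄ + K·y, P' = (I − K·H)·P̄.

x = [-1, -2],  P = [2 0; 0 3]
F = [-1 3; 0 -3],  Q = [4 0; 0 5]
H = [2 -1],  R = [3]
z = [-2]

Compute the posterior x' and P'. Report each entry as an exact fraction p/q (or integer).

x̄ = F·x = [-5, 6]
P̄ = F·P·Fᵀ + Q = [33 -27; -27 32]
y = z − H·x̄ = [14]
S = H·P̄·Hᵀ + R = [275]
K = P̄·Hᵀ·S⁻¹ = [93/275; -86/275]
x' = x̄ + K·y = [-73/275, 446/275]
P' = (I − K·H)·P̄ = [426/275 573/275; 573/275 1404/275]

x' = [-73/275, 446/275]
P' = [426/275 573/275; 573/275 1404/275]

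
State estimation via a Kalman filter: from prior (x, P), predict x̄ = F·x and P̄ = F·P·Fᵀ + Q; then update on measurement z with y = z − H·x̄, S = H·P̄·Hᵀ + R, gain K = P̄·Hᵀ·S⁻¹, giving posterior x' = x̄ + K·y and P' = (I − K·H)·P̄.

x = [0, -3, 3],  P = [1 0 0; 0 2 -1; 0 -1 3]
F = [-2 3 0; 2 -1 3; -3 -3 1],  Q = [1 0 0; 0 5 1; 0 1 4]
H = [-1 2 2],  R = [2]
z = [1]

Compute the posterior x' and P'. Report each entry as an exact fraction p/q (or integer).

x̄ = F·x = [-9, 12, 12]
P̄ = F·P·Fᵀ + Q = [23 -19 -15; -19 44 20; -15 20 40]
y = z − H·x̄ = [-56]
S = H·P̄·Hᵀ + R = [657]
K = P̄·Hᵀ·S⁻¹ = [-91/657; 49/219; 15/73]
x' = x̄ + K·y = [-817/657, -116/219, 36/73]
P' = (I − K·H)·P̄ = [6830/657 298/219 270/73; 298/219 811/73 -745/73; 270/73 -745/73 895/73]

x' = [-817/657, -116/219, 36/73]
P' = [6830/657 298/219 270/73; 298/219 811/73 -745/73; 270/73 -745/73 895/73]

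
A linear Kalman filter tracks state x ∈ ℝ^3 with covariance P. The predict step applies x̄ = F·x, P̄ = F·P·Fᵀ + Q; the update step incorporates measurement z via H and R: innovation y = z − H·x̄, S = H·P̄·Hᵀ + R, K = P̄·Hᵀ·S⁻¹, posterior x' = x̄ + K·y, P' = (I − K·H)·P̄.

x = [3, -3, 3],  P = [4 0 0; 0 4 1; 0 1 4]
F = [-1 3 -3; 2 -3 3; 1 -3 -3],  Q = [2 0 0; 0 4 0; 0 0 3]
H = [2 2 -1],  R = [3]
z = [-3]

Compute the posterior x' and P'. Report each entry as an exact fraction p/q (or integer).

x' = [-21, 720/31, 453/62]
P' = [60 -62 -4; -62 2230/31 604/31; -4 604/31 4107/124]

x̄ = F·x = [-21, 24, 3]
P̄ = F·P·Fᵀ + Q = [60 -62 -4; -62 74 8; -4 8 97]
y = z − H·x̄ = [-6]
S = H·P̄·Hᵀ + R = [124]
K = P̄·Hᵀ·S⁻¹ = [0; 4/31; -89/124]
x' = x̄ + K·y = [-21, 720/31, 453/62]
P' = (I − K·H)·P̄ = [60 -62 -4; -62 2230/31 604/31; -4 604/31 4107/124]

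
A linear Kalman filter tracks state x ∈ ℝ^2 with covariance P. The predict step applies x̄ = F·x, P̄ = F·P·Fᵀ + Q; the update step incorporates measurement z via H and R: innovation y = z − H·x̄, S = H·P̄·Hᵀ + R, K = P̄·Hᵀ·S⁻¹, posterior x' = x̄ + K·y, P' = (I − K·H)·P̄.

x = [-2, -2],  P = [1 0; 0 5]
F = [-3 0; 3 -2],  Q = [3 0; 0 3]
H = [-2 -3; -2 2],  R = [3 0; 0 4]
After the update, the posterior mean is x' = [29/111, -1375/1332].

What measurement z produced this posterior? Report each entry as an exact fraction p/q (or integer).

x̄ = F·x = [6, -2]
P̄ = F·P·Fᵀ + Q = [12 -9; -9 32]
S = H·P̄·Hᵀ + R = [231 -162; -162 252]
K = P̄·Hᵀ·S⁻¹ = [-7/37 -32/111; -59/296 1051/5328]
x' − x̄ = [-637/111, 1289/1332] = K·y
y = (KᵀK)⁻¹·Kᵀ·(x' − x̄) = [9, 14]
z = y + H·x̄ = [9, 14] + [-6, -16] = [3, -2]

z = [3, -2]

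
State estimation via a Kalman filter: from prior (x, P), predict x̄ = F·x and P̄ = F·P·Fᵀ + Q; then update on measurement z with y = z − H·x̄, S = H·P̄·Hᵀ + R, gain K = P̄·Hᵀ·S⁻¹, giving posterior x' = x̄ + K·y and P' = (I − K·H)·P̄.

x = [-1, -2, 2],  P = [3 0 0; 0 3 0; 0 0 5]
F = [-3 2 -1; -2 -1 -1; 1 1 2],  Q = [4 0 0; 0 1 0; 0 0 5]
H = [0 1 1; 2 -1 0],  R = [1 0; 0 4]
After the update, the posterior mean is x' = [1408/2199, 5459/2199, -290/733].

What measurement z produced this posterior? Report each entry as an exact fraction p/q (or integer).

z = [2, -1]

x̄ = F·x = [-3, 2, 1]
P̄ = F·P·Fᵀ + Q = [48 17 -13; 17 21 -19; -13 -19 31]
S = H·P̄·Hᵀ + R = [15 6; 6 149]
K = P̄·Hᵀ·S⁻¹ = [122/2199 387/733; 220/2199 61/733; 610/733 -59/733]
x' − x̄ = [8005/2199, 1061/2199, -1023/733] = K·y
y = (KᵀK)⁻¹·Kᵀ·(x' − x̄) = [-1, 7]
z = y + H·x̄ = [-1, 7] + [3, -8] = [2, -1]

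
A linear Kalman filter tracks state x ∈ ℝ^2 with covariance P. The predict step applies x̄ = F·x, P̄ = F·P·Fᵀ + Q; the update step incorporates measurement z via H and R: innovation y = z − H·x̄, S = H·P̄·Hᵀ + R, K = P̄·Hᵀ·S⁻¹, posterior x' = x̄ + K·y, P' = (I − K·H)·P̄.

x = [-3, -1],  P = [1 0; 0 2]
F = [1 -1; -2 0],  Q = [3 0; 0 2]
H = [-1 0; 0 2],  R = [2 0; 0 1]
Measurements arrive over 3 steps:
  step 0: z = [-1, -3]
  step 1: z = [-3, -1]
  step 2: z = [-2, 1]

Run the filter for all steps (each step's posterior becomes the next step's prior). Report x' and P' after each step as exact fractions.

step 0: x' = [77/92, -111/92], P' = [67/46 -1/46; -1/46 11/46]
step 1: x' = [10549/4203, -4697/8406], P' = [5434/4203 -136/4203; -136/4203 1012/4203]
step 2: x' = [1185113/705181, 211416/705181], P' = [911278/705181 -22280/705181; -22280/705181 169362/705181]

step 0: x̄ = F·x = [-2, 6]
step 0: P̄ = F·P·Fᵀ + Q = [6 -2; -2 6]
step 0: y = z − H·x̄ = [-3, -15]
step 0: S = H·P̄·Hᵀ + R = [8 4; 4 25]
step 0: K = P̄·Hᵀ·S⁻¹ = [-67/92 -1/23; 1/92 11/23]
step 0: x' = x̄ + K·y = [77/92, -111/92]
step 0: P' = (I − K·H)·P̄ = [67/46 -1/46; -1/46 11/46]
step 1: x̄ = F·x = [47/23, -77/46]
step 1: P̄ = F·P·Fᵀ + Q = [109/23 -68/23; -68/23 180/23]
step 1: y = z − H·x̄ = [-22/23, 54/23]
step 1: S = H·P̄·Hᵀ + R = [155/23 136/23; 136/23 743/23]
step 1: K = P̄·Hᵀ·S⁻¹ = [-2717/4203 -272/4203; 68/4203 2024/4203]
step 1: x' = x̄ + K·y = [10549/4203, -4697/8406]
step 1: P' = (I − K·H)·P̄ = [5434/4203 -136/4203; -136/4203 1012/4203]
step 2: x̄ = F·x = [25795/8406, -21098/4203]
step 2: P̄ = F·P·Fᵀ + Q = [19327/4203 -11140/4203; -11140/4203 30142/4203]
step 2: y = z − H·x̄ = [8983/8406, 46399/4203]
step 2: S = H·P̄·Hᵀ + R = [27733/4203 22280/4203; 22280/4203 124771/4203]
step 2: K = P̄·Hᵀ·S⁻¹ = [-455639/705181 -44560/705181; 11140/705181 338724/705181]
step 2: x' = x̄ + K·y = [1185113/705181, 211416/705181]
step 2: P' = (I − K·H)·P̄ = [911278/705181 -22280/705181; -22280/705181 169362/705181]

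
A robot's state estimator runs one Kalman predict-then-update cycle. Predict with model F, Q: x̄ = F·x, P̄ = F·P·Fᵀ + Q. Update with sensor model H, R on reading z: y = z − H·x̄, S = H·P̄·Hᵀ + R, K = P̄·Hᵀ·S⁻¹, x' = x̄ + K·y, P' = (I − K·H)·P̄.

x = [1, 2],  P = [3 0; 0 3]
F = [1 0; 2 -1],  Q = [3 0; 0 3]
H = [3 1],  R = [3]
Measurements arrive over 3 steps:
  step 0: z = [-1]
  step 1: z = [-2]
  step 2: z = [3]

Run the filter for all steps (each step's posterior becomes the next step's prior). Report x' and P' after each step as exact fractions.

step 0: x' = [5/37, -48/37], P' = [30/37 -66/37; -66/37 234/37]
step 1: x' = [-598/955, 31/955], P' = [924/955 -2223/955; -2223/955 7776/955]
step 2: x' = [14054/28207, 36573/28207], P' = [28725/28207 -70737/28207; -70737/28207 247653/28207]

step 0: x̄ = F·x = [1, 0]
step 0: P̄ = F·P·Fᵀ + Q = [6 6; 6 18]
step 0: y = z − H·x̄ = [-4]
step 0: S = H·P̄·Hᵀ + R = [111]
step 0: K = P̄·Hᵀ·S⁻¹ = [8/37; 12/37]
step 0: x' = x̄ + K·y = [5/37, -48/37]
step 0: P' = (I − K·H)·P̄ = [30/37 -66/37; -66/37 234/37]
step 1: x̄ = F·x = [5/37, 58/37]
step 1: P̄ = F·P·Fᵀ + Q = [141/37 126/37; 126/37 729/37]
step 1: y = z − H·x̄ = [-147/37]
step 1: S = H·P̄·Hᵀ + R = [2865/37]
step 1: K = P̄·Hᵀ·S⁻¹ = [183/955; 369/955]
step 1: x' = x̄ + K·y = [-598/955, 31/955]
step 1: P' = (I − K·H)·P̄ = [924/955 -2223/955; -2223/955 7776/955]
step 2: x̄ = F·x = [-598/955, -1227/955]
step 2: P̄ = F·P·Fᵀ + Q = [3789/955 4071/955; 4071/955 23229/955]
step 2: y = z − H·x̄ = [5886/955]
step 2: S = H·P̄·Hᵀ + R = [84621/955]
step 2: K = P̄·Hᵀ·S⁻¹ = [5146/28207; 11814/28207]
step 2: x' = x̄ + K·y = [14054/28207, 36573/28207]
step 2: P' = (I − K·H)·P̄ = [28725/28207 -70737/28207; -70737/28207 247653/28207]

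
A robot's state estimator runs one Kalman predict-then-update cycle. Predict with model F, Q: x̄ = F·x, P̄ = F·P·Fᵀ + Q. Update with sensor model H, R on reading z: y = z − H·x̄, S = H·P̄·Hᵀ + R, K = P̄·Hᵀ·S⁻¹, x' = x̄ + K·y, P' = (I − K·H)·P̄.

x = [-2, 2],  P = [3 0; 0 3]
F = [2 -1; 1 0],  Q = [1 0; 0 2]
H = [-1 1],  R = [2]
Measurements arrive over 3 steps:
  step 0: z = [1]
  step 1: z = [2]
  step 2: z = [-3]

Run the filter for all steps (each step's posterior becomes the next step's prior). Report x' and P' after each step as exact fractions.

step 0: x̄ = F·x = [-6, -2]
step 0: P̄ = F·P·Fᵀ + Q = [16 6; 6 5]
step 0: y = z − H·x̄ = [-3]
step 0: S = H·P̄·Hᵀ + R = [11]
step 0: K = P̄·Hᵀ·S⁻¹ = [-10/11; -1/11]
step 0: x' = x̄ + K·y = [-36/11, -19/11]
step 0: P' = (I − K·H)·P̄ = [76/11 56/11; 56/11 54/11]
step 1: x̄ = F·x = [-53/11, -36/11]
step 1: P̄ = F·P·Fᵀ + Q = [145/11 96/11; 96/11 98/11]
step 1: y = z − H·x̄ = [5/11]
step 1: S = H·P̄·Hᵀ + R = [73/11]
step 1: K = P̄·Hᵀ·S⁻¹ = [-49/73; 2/73]
step 1: x' = x̄ + K·y = [-374/73, -238/73]
step 1: P' = (I − K·H)·P̄ = [744/73 646/73; 646/73 650/73]
step 2: x̄ = F·x = [-510/73, -374/73]
step 2: P̄ = F·P·Fᵀ + Q = [1115/73 842/73; 842/73 890/73]
step 2: y = z − H·x̄ = [-355/73]
step 2: S = H·P̄·Hᵀ + R = [467/73]
step 2: K = P̄·Hᵀ·S⁻¹ = [-273/467; 48/467]
step 2: x' = x̄ + K·y = [-1935/467, -2626/467]
step 2: P' = (I − K·H)·P̄ = [6112/467 5566/467; 5566/467 5662/467]

step 0: x' = [-36/11, -19/11], P' = [76/11 56/11; 56/11 54/11]
step 1: x' = [-374/73, -238/73], P' = [744/73 646/73; 646/73 650/73]
step 2: x' = [-1935/467, -2626/467], P' = [6112/467 5566/467; 5566/467 5662/467]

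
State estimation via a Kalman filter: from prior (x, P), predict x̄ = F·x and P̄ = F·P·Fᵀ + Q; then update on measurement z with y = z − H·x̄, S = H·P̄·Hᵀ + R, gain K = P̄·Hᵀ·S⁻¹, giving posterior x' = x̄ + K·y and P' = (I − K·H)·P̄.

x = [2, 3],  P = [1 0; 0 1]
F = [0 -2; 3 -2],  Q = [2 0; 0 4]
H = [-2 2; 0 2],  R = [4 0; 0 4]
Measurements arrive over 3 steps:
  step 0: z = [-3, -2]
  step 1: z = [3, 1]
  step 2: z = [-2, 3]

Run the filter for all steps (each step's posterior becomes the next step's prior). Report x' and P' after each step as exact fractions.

step 0: x' = [-144/119, -401/238], P' = [178/119 90/119; 90/119 103/119]
step 1: x' = [1304/11409, 11743/11409], P' = [15778/11409 7436/11409; 7436/11409 8974/11409]
step 2: x' = [1040558/1040659, 655483/1040659], P' = [1427698/1040659 675772/1040659; 675772/1040659 818794/1040659]

step 0: x̄ = F·x = [-6, 0]
step 0: P̄ = F·P·Fᵀ + Q = [6 4; 4 17]
step 0: y = z − H·x̄ = [-15, -2]
step 0: S = H·P̄·Hᵀ + R = [64 52; 52 72]
step 0: K = P̄·Hᵀ·S⁻¹ = [-44/119 45/119; 13/238 103/238]
step 0: x' = x̄ + K·y = [-144/119, -401/238]
step 0: P' = (I − K·H)·P̄ = [178/119 90/119; 90/119 103/119]
step 1: x̄ = F·x = [401/119, -31/119]
step 1: P̄ = F·P·Fᵀ + Q = [650/119 -128/119; -128/119 1410/119]
step 1: y = z − H·x̄ = [1221/119, 181/119]
step 1: S = H·P̄·Hᵀ + R = [9740/119 6152/119; 6152/119 6116/119]
step 1: K = P̄·Hᵀ·S⁻¹ = [-4171/11409 3718/11409; 769/11409 4487/11409]
step 1: x' = x̄ + K·y = [1304/11409, 11743/11409]
step 1: P' = (I − K·H)·P̄ = [15778/11409 7436/11409; 7436/11409 8974/11409]
step 2: x̄ = F·x = [-23486/11409, -19574/11409]
step 2: P̄ = F·P·Fᵀ + Q = [58714/11409 -8720/11409; -8720/11409 134302/11409]
step 2: y = z − H·x̄ = [-10214/3803, 73375/11409]
step 2: S = H·P̄·Hᵀ + R = [295820/3803 190696/3803; 190696/3803 582844/11409]
step 2: K = P̄·Hᵀ·S⁻¹ = [-375963/1040659 337886/1040659; 71511/1040659 409397/1040659]
step 2: x' = x̄ + K·y = [1040558/1040659, 655483/1040659]
step 2: P' = (I − K·H)·P̄ = [1427698/1040659 675772/1040659; 675772/1040659 818794/1040659]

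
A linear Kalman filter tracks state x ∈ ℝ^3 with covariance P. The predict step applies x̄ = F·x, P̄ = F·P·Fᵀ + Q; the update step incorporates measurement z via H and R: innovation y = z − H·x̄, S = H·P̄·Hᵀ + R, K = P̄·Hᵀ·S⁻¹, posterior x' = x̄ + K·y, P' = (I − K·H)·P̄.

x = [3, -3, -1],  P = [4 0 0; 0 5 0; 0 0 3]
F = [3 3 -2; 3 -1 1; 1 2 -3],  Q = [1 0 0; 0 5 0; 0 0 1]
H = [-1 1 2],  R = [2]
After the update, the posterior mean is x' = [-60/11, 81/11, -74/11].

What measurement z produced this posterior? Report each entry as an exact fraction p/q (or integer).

x̄ = F·x = [2, 11, 0]
P̄ = F·P·Fᵀ + Q = [94 15 60; 15 49 -7; 60 -7 52]
S = H·P̄·Hᵀ + R = [55]
K = P̄·Hᵀ·S⁻¹ = [41/55; 4/11; 37/55]
x' − x̄ = [-82/11, -40/11, -74/11] = K·y
y = (KᵀK)⁻¹·Kᵀ·(x' − x̄) = [-10]
z = y + H·x̄ = [-10] + [9] = [-1]

z = [-1]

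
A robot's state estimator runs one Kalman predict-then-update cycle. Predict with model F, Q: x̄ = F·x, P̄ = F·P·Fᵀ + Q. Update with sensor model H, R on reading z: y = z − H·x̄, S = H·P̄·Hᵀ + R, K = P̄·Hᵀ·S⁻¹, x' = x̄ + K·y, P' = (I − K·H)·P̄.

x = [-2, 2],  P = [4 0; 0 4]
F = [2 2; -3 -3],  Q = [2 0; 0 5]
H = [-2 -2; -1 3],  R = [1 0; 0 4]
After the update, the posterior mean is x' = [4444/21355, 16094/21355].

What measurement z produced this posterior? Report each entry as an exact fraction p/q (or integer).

x̄ = F·x = [0, 0]
P̄ = F·P·Fᵀ + Q = [34 -48; -48 77]
S = H·P̄·Hᵀ + R = [61 -202; -202 1019]
K = P̄·Hᵀ·S⁻¹ = [-7424/21355 -5202/21355; -2744/21355 5303/21355]
x' − x̄ = [4444/21355, 16094/21355] = K·y
y = (KᵀK)⁻¹·Kᵀ·(x' − x̄) = [-2, 2]
z = y + H·x̄ = [-2, 2] + [0, 0] = [-2, 2]

z = [-2, 2]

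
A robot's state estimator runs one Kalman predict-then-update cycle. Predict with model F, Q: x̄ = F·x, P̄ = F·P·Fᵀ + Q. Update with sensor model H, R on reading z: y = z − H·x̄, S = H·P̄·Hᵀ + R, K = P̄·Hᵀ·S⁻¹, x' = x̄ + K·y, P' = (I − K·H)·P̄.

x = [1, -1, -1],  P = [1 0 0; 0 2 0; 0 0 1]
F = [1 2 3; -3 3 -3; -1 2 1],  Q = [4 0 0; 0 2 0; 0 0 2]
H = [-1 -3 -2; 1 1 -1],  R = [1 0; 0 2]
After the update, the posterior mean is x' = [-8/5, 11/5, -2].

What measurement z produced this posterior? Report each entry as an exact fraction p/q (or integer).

z = [-1, 3]

x̄ = F·x = [-4, -3, -4]
P̄ = F·P·Fᵀ + Q = [22 0 10; 0 38 12; 10 12 12]
S = H·P̄·Hᵀ + R = [597 -110; -110 30]
K = P̄·Hᵀ·S⁻¹ = [6/581 1272/2905; -128/581 171/2905; -100/581 -173/581]
x' − x̄ = [12/5, 26/5, 2] = K·y
y = (KᵀK)⁻¹·Kᵀ·(x' − x̄) = [-22, 6]
z = y + H·x̄ = [-22, 6] + [21, -3] = [-1, 3]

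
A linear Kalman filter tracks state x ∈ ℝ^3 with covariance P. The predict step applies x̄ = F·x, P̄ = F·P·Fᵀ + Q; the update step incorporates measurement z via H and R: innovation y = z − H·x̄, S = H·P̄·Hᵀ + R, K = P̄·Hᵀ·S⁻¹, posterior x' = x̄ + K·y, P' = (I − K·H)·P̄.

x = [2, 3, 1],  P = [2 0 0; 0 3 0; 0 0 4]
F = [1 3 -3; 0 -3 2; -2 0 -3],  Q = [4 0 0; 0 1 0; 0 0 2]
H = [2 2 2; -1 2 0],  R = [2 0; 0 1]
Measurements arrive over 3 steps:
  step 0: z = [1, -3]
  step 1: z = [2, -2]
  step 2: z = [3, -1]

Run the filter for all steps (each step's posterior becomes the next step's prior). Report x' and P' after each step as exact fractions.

step 0: x̄ = F·x = [8, -7, -7]
step 0: P̄ = F·P·Fᵀ + Q = [69 -51 32; -51 44 -24; 32 -24 46]
step 0: y = z − H·x̄ = [13, 19]
step 0: S = H·P̄·Hᵀ + R = [294 -224; -224 450]
step 0: K = P̄·Hᵀ·S⁻¹ = [1674/20531 -1991/5866; 809/20531 1927/5866; 7670/20531 24/2933]
step 0: x' = x̄ + K·y = [107217/41062, -10109/41062, -40815/20531]
step 0: P' = (I − K·H)·P̄ = [115251/41062 50657/41062 -81280/20531; 50657/41062 32073/41062 -40556/20531; -81280/20531 -40556/20531 129506/20531]
step 1: x̄ = F·x = [160890/20531, -132933/41062, 15228/20531]
step 1: P̄ = F·P·Fᵀ + Q = [2819291/20531 -1768250/20531 1019496/20531; -1768250/20531 2339111/41062 -664949/20531; 1019496/20531 -664949/20531 461758/20531]
step 1: y = z − H·x̄ = [-25463/2933, 252761/20531]
step 1: S = H·P̄·Hᵀ + R = [133344/419 -1313664/2933; -1313664/2933 14591044/20531]
step 1: K = P̄·Hᵀ·S⁻¹ = [4012177/21869040 -583123/1822420; 241935/2915872 121661/364484; 13499611/65607120 -85667/2733630]
step 1: x' = x̄ + K·y = [50396297/21869040, 442195/2915872, -93848209/65607120]
step 1: P' = (I − K·H)·P̄ = [4594441/3644840 685639/1457936 -16919527/10934520; 685639/1457936 1172283/2915872 -1150813/1457936; -16919527/10934520 -1150813/1457936 83401679/32803560]
step 2: x̄ = F·x = [102795929/14579360, -435089161/131214240, -462959/1457936]
step 2: P̄ = F·P·Fᵀ + Q = [846695551/14579360 -513467071/14579360 29160791/1457936; -513467071/14579360 3183293759/131214240 -19460183/1457936; 29160791/1457936 -19460183/1457936 8278203/728968]
step 2: y = z − H·x̄ = [-25158653/6560712, 1664127443/131214240]
step 2: S = H·P̄·Hᵀ + R = [243146977/1640178 -1200218021/6560712; -1200218021/6560712 38969463791/131214240]
step 2: K = P̄·Hᵀ·S⁻¹ = [255415581097/1385636697009 -442255068223/1385636697009; 8570785951/102639755334 17109812419/51319877667; 31414188142/153959633001 -4857136390/153959633001]
step 2: x' = x̄ + K·y = [3181463142886/1385636697009, 30392216405/51319877667, -230955092465/153959633001]
step 2: P' = (I − K·H)·P̄ = [1742483872591/1385636697009 24078311192/51319877667 -237464743742/153959633001; 24078311192/51319877667 13729374537/34213251778 -13462326674/17106625889; -237464743742/153959633001 -13462326674/17106625889 43337763550/17106625889]

step 0: x' = [107217/41062, -10109/41062, -40815/20531], P' = [115251/41062 50657/41062 -81280/20531; 50657/41062 32073/41062 -40556/20531; -81280/20531 -40556/20531 129506/20531]
step 1: x' = [50396297/21869040, 442195/2915872, -93848209/65607120], P' = [4594441/3644840 685639/1457936 -16919527/10934520; 685639/1457936 1172283/2915872 -1150813/1457936; -16919527/10934520 -1150813/1457936 83401679/32803560]
step 2: x' = [3181463142886/1385636697009, 30392216405/51319877667, -230955092465/153959633001], P' = [1742483872591/1385636697009 24078311192/51319877667 -237464743742/153959633001; 24078311192/51319877667 13729374537/34213251778 -13462326674/17106625889; -237464743742/153959633001 -13462326674/17106625889 43337763550/17106625889]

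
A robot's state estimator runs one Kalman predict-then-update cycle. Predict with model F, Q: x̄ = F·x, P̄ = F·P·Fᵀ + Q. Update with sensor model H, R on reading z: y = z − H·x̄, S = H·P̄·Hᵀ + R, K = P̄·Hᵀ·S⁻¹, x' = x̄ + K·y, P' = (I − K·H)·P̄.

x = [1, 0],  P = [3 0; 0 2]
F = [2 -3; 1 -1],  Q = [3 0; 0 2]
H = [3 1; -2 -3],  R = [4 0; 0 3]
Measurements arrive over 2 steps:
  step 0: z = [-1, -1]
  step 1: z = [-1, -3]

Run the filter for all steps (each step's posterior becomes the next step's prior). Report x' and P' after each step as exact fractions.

step 0: x̄ = F·x = [2, 1]
step 0: P̄ = F·P·Fᵀ + Q = [33 12; 12 7]
step 0: y = z − H·x̄ = [-8, 6]
step 0: S = H·P̄·Hᵀ + R = [380 -351; -351 342]
step 0: K = P̄·Hᵀ·S⁻¹ = [240/751 67/2253; -121/751 -223/751]
step 0: x' = x̄ + K·y = [-284/751, 381/751]
step 0: P' = (I − K·H)·P̄ = [421/751 -303/751; -303/751 425/751]
step 1: x̄ = F·x = [-1711/751, -665/751]
step 1: P̄ = F·P·Fᵀ + Q = [11398/751 3632/751; 3632/751 2954/751]
step 1: y = z − H·x̄ = [5047/751, -7670/751]
step 1: S = H·P̄·Hᵀ + R = [130332/751 -117202/751; -117202/751 118015/751]
step 1: K = P̄·Hᵀ·S⁻¹ = [343053/1095088 14027/547544; -170101/1095088 -159283/547544]
step 1: x' = x̄ + K·y = [-476007/1095088, 1140703/1095088]
step 1: P' = (I − K·H)·P̄ = [300057/547544 -214065/547544; -214065/547544 301993/547544]

step 0: x' = [-284/751, 381/751], P' = [421/751 -303/751; -303/751 425/751]
step 1: x' = [-476007/1095088, 1140703/1095088], P' = [300057/547544 -214065/547544; -214065/547544 301993/547544]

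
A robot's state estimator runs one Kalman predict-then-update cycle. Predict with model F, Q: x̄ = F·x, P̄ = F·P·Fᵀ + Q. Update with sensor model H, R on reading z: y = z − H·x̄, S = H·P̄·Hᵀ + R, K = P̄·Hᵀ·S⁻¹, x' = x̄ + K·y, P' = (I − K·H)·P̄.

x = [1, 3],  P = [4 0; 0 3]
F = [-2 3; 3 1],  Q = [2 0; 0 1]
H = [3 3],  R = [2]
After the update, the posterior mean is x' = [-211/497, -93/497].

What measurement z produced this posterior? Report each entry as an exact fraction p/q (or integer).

x̄ = F·x = [7, 6]
P̄ = F·P·Fᵀ + Q = [45 -15; -15 40]
S = H·P̄·Hᵀ + R = [497]
K = P̄·Hᵀ·S⁻¹ = [90/497; 75/497]
x' − x̄ = [-3690/497, -3075/497] = K·y
y = (KᵀK)⁻¹·Kᵀ·(x' − x̄) = [-41]
z = y + H·x̄ = [-41] + [39] = [-2]

z = [-2]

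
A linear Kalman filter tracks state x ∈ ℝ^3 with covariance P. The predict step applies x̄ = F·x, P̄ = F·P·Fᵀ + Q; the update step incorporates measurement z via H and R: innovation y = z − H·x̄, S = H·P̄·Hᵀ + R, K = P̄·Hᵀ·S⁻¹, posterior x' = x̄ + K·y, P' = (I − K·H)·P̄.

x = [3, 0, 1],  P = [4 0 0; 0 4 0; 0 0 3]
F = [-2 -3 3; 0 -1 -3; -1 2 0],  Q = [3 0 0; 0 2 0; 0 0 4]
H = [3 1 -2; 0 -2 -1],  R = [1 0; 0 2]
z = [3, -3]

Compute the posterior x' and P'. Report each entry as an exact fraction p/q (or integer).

x' = [-19041/6502, 11265/3251, -13493/3251]
P' = [180707/19506 -55123/9753 106772/9753; -55123/9753 37075/9753 -64400/9753; 106772/9753 -64400/9753 42824/3251]

x̄ = F·x = [-3, -3, -3]
P̄ = F·P·Fᵀ + Q = [82 -15 -16; -15 33 -8; -16 -8 24]
y = z − H·x̄ = [9, -12]
S = H·P̄·Hᵀ + R = [1002 96; 96 126]
K = P̄·Hᵀ·S⁻¹ = [4787/19506 579/3251; 506/9753 -1625/3251; -1028/9753 164/9753]
x' = x̄ + K·y = [-19041/6502, 11265/3251, -13493/3251]
P' = (I − K·H)·P̄ = [180707/19506 -55123/9753 106772/9753; -55123/9753 37075/9753 -64400/9753; 106772/9753 -64400/9753 42824/3251]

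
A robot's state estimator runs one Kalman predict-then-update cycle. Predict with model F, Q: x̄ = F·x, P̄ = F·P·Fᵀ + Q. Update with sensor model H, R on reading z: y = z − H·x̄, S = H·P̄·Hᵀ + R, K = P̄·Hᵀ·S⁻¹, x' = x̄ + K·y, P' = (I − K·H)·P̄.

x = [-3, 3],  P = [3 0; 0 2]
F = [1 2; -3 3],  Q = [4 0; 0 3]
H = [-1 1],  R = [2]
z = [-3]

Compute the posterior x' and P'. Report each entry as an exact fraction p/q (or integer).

x̄ = F·x = [3, 18]
P̄ = F·P·Fᵀ + Q = [15 3; 3 48]
y = z − H·x̄ = [-18]
S = H·P̄·Hᵀ + R = [59]
K = P̄·Hᵀ·S⁻¹ = [-12/59; 45/59]
x' = x̄ + K·y = [393/59, 252/59]
P' = (I − K·H)·P̄ = [741/59 717/59; 717/59 807/59]

x' = [393/59, 252/59]
P' = [741/59 717/59; 717/59 807/59]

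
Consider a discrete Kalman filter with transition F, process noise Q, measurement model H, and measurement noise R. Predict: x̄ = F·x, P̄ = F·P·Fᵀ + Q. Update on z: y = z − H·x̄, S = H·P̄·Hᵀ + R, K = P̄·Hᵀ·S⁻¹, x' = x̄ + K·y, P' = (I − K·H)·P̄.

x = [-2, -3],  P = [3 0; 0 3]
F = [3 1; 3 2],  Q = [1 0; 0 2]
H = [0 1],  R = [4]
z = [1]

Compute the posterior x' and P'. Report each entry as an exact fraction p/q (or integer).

x' = [8/15, -7/45]
P' = [34/5 44/15; 44/15 164/45]

x̄ = F·x = [-9, -12]
P̄ = F·P·Fᵀ + Q = [31 33; 33 41]
y = z − H·x̄ = [13]
S = H·P̄·Hᵀ + R = [45]
K = P̄·Hᵀ·S⁻¹ = [11/15; 41/45]
x' = x̄ + K·y = [8/15, -7/45]
P' = (I − K·H)·P̄ = [34/5 44/15; 44/15 164/45]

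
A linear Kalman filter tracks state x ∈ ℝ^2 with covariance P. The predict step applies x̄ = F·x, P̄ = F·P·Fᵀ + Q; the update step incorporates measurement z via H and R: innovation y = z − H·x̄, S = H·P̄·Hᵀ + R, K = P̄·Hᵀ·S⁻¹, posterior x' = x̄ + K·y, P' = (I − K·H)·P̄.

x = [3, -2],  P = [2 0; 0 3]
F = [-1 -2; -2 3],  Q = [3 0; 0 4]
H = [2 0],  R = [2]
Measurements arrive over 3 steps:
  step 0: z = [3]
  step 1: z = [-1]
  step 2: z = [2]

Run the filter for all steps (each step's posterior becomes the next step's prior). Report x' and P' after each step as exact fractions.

step 0: x' = [52/35, -62/5], P' = [17/35 -2/5; -2/5 139/5]
step 1: x' = [-3142/7951, -42300/7951], P' = [3958/7951 -5818/7951; -5818/7951 140521/7951]
step 2: x' = [406996/380399, -143952/380399], P' = [566623/1141197 -841028/1141197; -841028/1141197 20455159/1141197]

step 0: x̄ = F·x = [1, -12]
step 0: P̄ = F·P·Fᵀ + Q = [17 -14; -14 39]
step 0: y = z − H·x̄ = [1]
step 0: S = H·P̄·Hᵀ + R = [70]
step 0: K = P̄·Hᵀ·S⁻¹ = [17/35; -2/5]
step 0: x' = x̄ + K·y = [52/35, -62/5]
step 0: P' = (I − K·H)·P̄ = [17/35 -2/5; -2/5 139/5]
step 1: x̄ = F·x = [816/35, -1406/35]
step 1: P̄ = F·P·Fᵀ + Q = [3958/35 -5818/35; -5818/35 9133/35]
step 1: y = z − H·x̄ = [-1667/35]
step 1: S = H·P̄·Hᵀ + R = [15902/35]
step 1: K = P̄·Hᵀ·S⁻¹ = [3958/7951; -5818/7951]
step 1: x' = x̄ + K·y = [-3142/7951, -42300/7951]
step 1: P' = (I − K·H)·P̄ = [3958/7951 -5818/7951; -5818/7951 140521/7951]
step 2: x̄ = F·x = [87742/7951, -120616/7951]
step 2: P̄ = F·P·Fᵀ + Q = [566623/7951 -841028/7951; -841028/7951 1382141/7951]
step 2: y = z − H·x̄ = [-159582/7951]
step 2: S = H·P̄·Hᵀ + R = [2282394/7951]
step 2: K = P̄·Hᵀ·S⁻¹ = [566623/1141197; -841028/1141197]
step 2: x' = x̄ + K·y = [406996/380399, -143952/380399]
step 2: P' = (I − K·H)·P̄ = [566623/1141197 -841028/1141197; -841028/1141197 20455159/1141197]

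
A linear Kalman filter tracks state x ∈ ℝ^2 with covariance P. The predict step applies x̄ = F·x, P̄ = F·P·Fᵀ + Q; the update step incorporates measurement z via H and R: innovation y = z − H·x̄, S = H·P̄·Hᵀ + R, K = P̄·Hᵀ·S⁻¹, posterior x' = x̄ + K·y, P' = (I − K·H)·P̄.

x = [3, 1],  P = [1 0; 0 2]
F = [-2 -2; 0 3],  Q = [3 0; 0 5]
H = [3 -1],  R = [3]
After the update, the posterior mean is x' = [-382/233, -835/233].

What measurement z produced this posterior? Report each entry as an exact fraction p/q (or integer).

z = [-1]

x̄ = F·x = [-8, 3]
P̄ = F·P·Fᵀ + Q = [15 -12; -12 23]
S = H·P̄·Hᵀ + R = [233]
K = P̄·Hᵀ·S⁻¹ = [57/233; -59/233]
x' − x̄ = [1482/233, -1534/233] = K·y
y = (KᵀK)⁻¹·Kᵀ·(x' − x̄) = [26]
z = y + H·x̄ = [26] + [-27] = [-1]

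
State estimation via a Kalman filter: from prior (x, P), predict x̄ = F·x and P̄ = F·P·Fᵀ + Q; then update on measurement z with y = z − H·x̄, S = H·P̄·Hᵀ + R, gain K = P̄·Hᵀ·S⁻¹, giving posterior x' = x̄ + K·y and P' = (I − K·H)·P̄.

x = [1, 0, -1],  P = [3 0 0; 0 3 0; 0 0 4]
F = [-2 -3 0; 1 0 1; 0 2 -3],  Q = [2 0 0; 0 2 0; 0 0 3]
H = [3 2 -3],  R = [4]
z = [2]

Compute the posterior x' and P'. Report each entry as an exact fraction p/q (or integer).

x' = [277/1264, 153/316, -135/1264]
P' = [24599/1264 -3381/316 15363/1264; -3381/316 630/79 -1713/316; 15363/1264 -1713/316 11103/1264]

x̄ = F·x = [-2, 0, 3]
P̄ = F·P·Fᵀ + Q = [41 -6 -18; -6 9 -12; -18 -12 51]
y = z − H·x̄ = [17]
S = H·P̄·Hᵀ + R = [1264]
K = P̄·Hᵀ·S⁻¹ = [165/1264; 9/316; -231/1264]
x' = x̄ + K·y = [277/1264, 153/316, -135/1264]
P' = (I − K·H)·P̄ = [24599/1264 -3381/316 15363/1264; -3381/316 630/79 -1713/316; 15363/1264 -1713/316 11103/1264]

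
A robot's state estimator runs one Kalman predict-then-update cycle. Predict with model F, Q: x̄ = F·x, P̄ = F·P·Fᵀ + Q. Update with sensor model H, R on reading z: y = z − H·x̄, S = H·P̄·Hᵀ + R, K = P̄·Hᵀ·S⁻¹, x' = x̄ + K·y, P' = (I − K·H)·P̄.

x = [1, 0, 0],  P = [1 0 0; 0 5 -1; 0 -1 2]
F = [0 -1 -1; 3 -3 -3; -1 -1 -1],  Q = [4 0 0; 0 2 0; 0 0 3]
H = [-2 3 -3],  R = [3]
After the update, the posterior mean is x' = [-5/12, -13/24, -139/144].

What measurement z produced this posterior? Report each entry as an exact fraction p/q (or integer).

z = [2]

x̄ = F·x = [0, 3, -1]
P̄ = F·P·Fᵀ + Q = [9 15 5; 15 56 12; 5 12 9]
S = H·P̄·Hᵀ + R = [288]
K = P̄·Hᵀ·S⁻¹ = [1/24; 17/48; -1/288]
x' − x̄ = [-5/12, -85/24, 5/144] = K·y
y = (KᵀK)⁻¹·Kᵀ·(x' − x̄) = [-10]
z = y + H·x̄ = [-10] + [12] = [2]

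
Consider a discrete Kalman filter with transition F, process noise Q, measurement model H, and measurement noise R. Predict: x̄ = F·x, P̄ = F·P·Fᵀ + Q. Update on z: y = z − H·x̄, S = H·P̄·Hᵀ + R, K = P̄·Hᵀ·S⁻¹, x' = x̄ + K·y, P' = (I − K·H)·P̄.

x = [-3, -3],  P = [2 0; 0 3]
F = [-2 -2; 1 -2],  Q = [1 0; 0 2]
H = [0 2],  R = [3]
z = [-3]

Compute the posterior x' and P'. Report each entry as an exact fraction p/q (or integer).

x̄ = F·x = [12, 3]
P̄ = F·P·Fᵀ + Q = [21 8; 8 16]
y = z − H·x̄ = [-9]
S = H·P̄·Hᵀ + R = [67]
K = P̄·Hᵀ·S⁻¹ = [16/67; 32/67]
x' = x̄ + K·y = [660/67, -87/67]
P' = (I − K·H)·P̄ = [1151/67 24/67; 24/67 48/67]

x' = [660/67, -87/67]
P' = [1151/67 24/67; 24/67 48/67]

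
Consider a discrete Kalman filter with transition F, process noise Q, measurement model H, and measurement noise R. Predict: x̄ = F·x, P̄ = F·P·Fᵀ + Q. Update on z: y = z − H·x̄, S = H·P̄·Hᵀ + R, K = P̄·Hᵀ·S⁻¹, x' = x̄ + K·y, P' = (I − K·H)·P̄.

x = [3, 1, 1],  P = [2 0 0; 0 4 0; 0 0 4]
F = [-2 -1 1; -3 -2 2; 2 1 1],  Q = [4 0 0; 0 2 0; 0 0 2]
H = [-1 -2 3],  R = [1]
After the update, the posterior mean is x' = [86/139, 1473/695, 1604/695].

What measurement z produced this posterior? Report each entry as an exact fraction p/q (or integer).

x̄ = F·x = [-6, -9, 8]
P̄ = F·P·Fᵀ + Q = [20 28 -8; 28 52 -12; -8 -12 18]
S = H·P̄·Hᵀ + R = [695]
K = P̄·Hᵀ·S⁻¹ = [-20/139; -168/695; 86/695]
x' − x̄ = [920/139, 7728/695, -3956/695] = K·y
y = (KᵀK)⁻¹·Kᵀ·(x' − x̄) = [-46]
z = y + H·x̄ = [-46] + [48] = [2]

z = [2]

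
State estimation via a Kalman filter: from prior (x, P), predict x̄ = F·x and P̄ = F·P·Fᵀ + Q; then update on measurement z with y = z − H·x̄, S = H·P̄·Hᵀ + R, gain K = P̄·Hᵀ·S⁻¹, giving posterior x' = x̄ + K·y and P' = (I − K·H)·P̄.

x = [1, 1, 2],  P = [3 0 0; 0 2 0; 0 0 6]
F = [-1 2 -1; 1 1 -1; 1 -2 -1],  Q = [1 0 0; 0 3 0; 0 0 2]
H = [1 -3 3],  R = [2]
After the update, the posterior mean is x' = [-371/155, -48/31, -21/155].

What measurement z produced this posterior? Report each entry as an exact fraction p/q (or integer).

z = [2]

x̄ = F·x = [-1, 0, -3]
P̄ = F·P·Fᵀ + Q = [18 7 -5; 7 14 5; -5 5 19]
S = H·P̄·Hᵀ + R = [155]
K = P̄·Hᵀ·S⁻¹ = [-18/155; -4/31; 37/155]
x' − x̄ = [-216/155, -48/31, 444/155] = K·y
y = (KᵀK)⁻¹·Kᵀ·(x' − x̄) = [12]
z = y + H·x̄ = [12] + [-10] = [2]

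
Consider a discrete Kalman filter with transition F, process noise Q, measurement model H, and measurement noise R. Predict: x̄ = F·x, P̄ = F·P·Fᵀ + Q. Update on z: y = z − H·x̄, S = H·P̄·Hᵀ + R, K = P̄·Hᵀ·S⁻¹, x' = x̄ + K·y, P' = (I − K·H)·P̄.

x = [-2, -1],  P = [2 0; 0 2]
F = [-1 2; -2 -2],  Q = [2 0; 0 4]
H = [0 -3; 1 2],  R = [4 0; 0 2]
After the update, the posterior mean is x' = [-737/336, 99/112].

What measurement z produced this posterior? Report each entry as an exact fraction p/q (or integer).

z = [-3, -1]

x̄ = F·x = [0, 6]
P̄ = F·P·Fᵀ + Q = [12 -4; -4 20]
S = H·P̄·Hᵀ + R = [184 -108; -108 78]
K = P̄·Hᵀ·S⁻¹ = [57/112 127/168; -33/112 3/56]
x' − x̄ = [-737/336, -573/112] = K·y
y = (KᵀK)⁻¹·Kᵀ·(x' − x̄) = [15, -13]
z = y + H·x̄ = [15, -13] + [-18, 12] = [-3, -1]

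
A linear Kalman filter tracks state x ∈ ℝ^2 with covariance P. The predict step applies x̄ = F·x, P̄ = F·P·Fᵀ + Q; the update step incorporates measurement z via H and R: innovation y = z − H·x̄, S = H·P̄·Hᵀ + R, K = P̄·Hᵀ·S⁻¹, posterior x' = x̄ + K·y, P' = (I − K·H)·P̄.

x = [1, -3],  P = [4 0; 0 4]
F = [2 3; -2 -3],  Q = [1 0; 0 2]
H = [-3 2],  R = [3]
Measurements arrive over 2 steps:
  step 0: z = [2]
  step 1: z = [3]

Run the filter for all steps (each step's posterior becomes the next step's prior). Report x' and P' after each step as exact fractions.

step 0: x̄ = F·x = [-7, 7]
step 0: P̄ = F·P·Fᵀ + Q = [53 -52; -52 54]
step 0: y = z − H·x̄ = [-33]
step 0: S = H·P̄·Hᵀ + R = [1320]
step 0: K = P̄·Hᵀ·S⁻¹ = [-263/1320; 1/5]
step 0: x' = x̄ + K·y = [-17/40, 2/5]
step 0: P' = (I − K·H)·P̄ = [791/1320 3/5; 3/5 6/5]
step 1: x̄ = F·x = [7/20, -7/20]
step 1: P̄ = F·P·Fᵀ + Q = [7061/330 -6731/330; -6731/330 7391/330]
step 1: y = z − H·x̄ = [19/4]
step 1: S = H·P̄·Hᵀ + R = [34975/66]
step 1: K = P̄·Hᵀ·S⁻¹ = [-6929/34975; 1/5]
step 1: x' = x̄ + K·y = [-41343/69950, 3/5]
step 1: P' = (I − K·H)·P̄ = [20919/34975 3/5; 3/5 6/5]

step 0: x' = [-17/40, 2/5], P' = [791/1320 3/5; 3/5 6/5]
step 1: x' = [-41343/69950, 3/5], P' = [20919/34975 3/5; 3/5 6/5]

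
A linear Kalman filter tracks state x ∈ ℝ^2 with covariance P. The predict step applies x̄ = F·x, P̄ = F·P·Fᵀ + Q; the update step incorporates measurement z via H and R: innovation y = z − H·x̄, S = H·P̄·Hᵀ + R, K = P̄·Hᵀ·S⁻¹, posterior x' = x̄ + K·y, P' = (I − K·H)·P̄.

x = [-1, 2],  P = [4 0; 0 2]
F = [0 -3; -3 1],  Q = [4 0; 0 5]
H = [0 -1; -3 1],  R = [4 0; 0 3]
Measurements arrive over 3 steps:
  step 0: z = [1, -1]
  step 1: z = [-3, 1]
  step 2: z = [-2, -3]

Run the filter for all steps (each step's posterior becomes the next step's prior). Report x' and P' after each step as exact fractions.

step 0: x̄ = F·x = [-6, 5]
step 0: P̄ = F·P·Fᵀ + Q = [22 -6; -6 43]
step 0: y = z − H·x̄ = [6, -24]
step 0: S = H·P̄·Hᵀ + R = [47 -61; -61 280]
step 0: K = P̄·Hᵀ·S⁻¹ = [-2712/9439 -3018/9439; -8319/9439 244/9439]
step 0: x' = x̄ + K·y = [-474/9439, -8575/9439]
step 0: P' = (I − K·H)·P̄ = [6634/9439 10848/9439; 10848/9439 33276/9439]
step 1: x̄ = F·x = [25725/9439, -7153/9439]
step 1: P̄ = F·P·Fᵀ + Q = [337240/9439 -2196/9439; -2196/9439 75089/9439]
step 1: y = z − H·x̄ = [-35470/9439, 93767/9439]
step 1: S = H·P̄·Hᵀ + R = [112845/9439 -81677/9439; -81677/9439 3151742/9439]
step 1: K = P̄·Hᵀ·S⁻¹ = [-8040300/36972899 -12102552/36972899; -24365931/36972899 326708/36972899]
step 1: x' = x̄ + K·y = [10752969/36972899, 66789581/36972899]
step 1: P' = (I − K·H)·P̄ = [22822952/36972899 32161200/36972899; 32161200/36972899 97463724/36972899]
step 2: x̄ = F·x = [-200368743/36972899, 34530674/36972899]
step 2: P̄ = F·P·Fᵀ + Q = [1025065112/36972899 -2940372/36972899; -2940372/36972899 294767587/36972899]
step 2: y = z − H·x̄ = [-39415124/36972899, -746555600/36972899]
step 2: S = H·P̄·Hᵀ + R = [442659183/36972899 -303588703/36972899; -303588703/36972899 9648914524/36972899]
step 2: K = P̄·Hᵀ·S⁻¹ = [-24507567804/113029127617 -36828931752/113029127617; -74433469521/113029127617 1214354812/113029127617]
step 2: x' = x̄ + K·y = [22461664005/16147018231, 22913281134/16147018231]
step 2: P' = (I − K·H)·P̄ = [69505688824/113029127617 98030271216/113029127617; 98030271216/113029127617 297733878084/113029127617]

step 0: x' = [-474/9439, -8575/9439], P' = [6634/9439 10848/9439; 10848/9439 33276/9439]
step 1: x' = [10752969/36972899, 66789581/36972899], P' = [22822952/36972899 32161200/36972899; 32161200/36972899 97463724/36972899]
step 2: x' = [22461664005/16147018231, 22913281134/16147018231], P' = [69505688824/113029127617 98030271216/113029127617; 98030271216/113029127617 297733878084/113029127617]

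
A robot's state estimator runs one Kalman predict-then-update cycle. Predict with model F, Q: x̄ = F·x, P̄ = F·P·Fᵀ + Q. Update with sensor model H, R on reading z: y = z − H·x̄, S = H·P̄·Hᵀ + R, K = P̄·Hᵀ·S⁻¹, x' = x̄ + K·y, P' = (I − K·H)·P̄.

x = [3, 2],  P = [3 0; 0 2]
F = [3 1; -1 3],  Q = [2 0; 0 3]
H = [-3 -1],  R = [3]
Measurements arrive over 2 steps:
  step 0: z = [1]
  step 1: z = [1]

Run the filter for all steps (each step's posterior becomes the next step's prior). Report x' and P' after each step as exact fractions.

step 0: x' = [-9/16, 103/96], P' = [23/8 -123/16; -123/16 743/32]
step 1: x' = [-11059/14682, 3153/2447], P' = [10491/2447 -62253/4894; -62253/4894 99609/2447]

step 0: x̄ = F·x = [11, 3]
step 0: P̄ = F·P·Fᵀ + Q = [31 -3; -3 24]
step 0: y = z − H·x̄ = [37]
step 0: S = H·P̄·Hᵀ + R = [288]
step 0: K = P̄·Hᵀ·S⁻¹ = [-5/16; -5/96]
step 0: x' = x̄ + K·y = [-9/16, 103/96]
step 0: P' = (I − K·H)·P̄ = [23/8 -123/16; -123/16 743/32]
step 1: x̄ = F·x = [-59/96, 121/32]
step 1: P̄ = F·P·Fᵀ + Q = [159/32 -15/32; -15/32 8351/32]
step 1: y = z − H·x̄ = [47/16]
step 1: S = H·P̄·Hᵀ + R = [2447/8]
step 1: K = P̄·Hᵀ·S⁻¹ = [-231/4894; -4153/4894]
step 1: x' = x̄ + K·y = [-11059/14682, 3153/2447]
step 1: P' = (I − K·H)·P̄ = [10491/2447 -62253/4894; -62253/4894 99609/2447]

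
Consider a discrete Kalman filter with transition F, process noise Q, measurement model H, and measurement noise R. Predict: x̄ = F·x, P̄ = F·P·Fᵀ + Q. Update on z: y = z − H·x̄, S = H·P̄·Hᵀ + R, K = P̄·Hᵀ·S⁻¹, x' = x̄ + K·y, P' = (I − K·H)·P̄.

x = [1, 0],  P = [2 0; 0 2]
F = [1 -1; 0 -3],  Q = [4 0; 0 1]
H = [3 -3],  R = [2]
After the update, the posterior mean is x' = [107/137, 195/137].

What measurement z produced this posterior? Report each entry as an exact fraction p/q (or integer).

z = [-2]

x̄ = F·x = [1, 0]
P̄ = F·P·Fᵀ + Q = [8 6; 6 19]
S = H·P̄·Hᵀ + R = [137]
K = P̄·Hᵀ·S⁻¹ = [6/137; -39/137]
x' − x̄ = [-30/137, 195/137] = K·y
y = (KᵀK)⁻¹·Kᵀ·(x' − x̄) = [-5]
z = y + H·x̄ = [-5] + [3] = [-2]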